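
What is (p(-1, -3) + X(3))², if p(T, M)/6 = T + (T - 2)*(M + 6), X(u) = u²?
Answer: 2601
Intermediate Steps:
p(T, M) = 6*T + 6*(-2 + T)*(6 + M) (p(T, M) = 6*(T + (T - 2)*(M + 6)) = 6*(T + (-2 + T)*(6 + M)) = 6*T + 6*(-2 + T)*(6 + M))
(p(-1, -3) + X(3))² = ((-72 - 12*(-3) + 42*(-1) + 6*(-3)*(-1)) + 3²)² = ((-72 + 36 - 42 + 18) + 9)² = (-60 + 9)² = (-51)² = 2601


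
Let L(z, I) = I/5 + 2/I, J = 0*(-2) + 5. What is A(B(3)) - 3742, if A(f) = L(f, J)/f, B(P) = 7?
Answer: -18709/5 ≈ -3741.8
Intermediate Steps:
J = 5 (J = 0 + 5 = 5)
L(z, I) = 2/I + I/5 (L(z, I) = I*(⅕) + 2/I = I/5 + 2/I = 2/I + I/5)
A(f) = 7/(5*f) (A(f) = (2/5 + (⅕)*5)/f = (2*(⅕) + 1)/f = (⅖ + 1)/f = 7/(5*f))
A(B(3)) - 3742 = (7/5)/7 - 3742 = (7/5)*(⅐) - 3742 = ⅕ - 3742 = -18709/5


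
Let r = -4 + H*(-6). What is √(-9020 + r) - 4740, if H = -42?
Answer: -4740 + 2*I*√2193 ≈ -4740.0 + 93.659*I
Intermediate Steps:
r = 248 (r = -4 - 42*(-6) = -4 + 252 = 248)
√(-9020 + r) - 4740 = √(-9020 + 248) - 4740 = √(-8772) - 4740 = 2*I*√2193 - 4740 = -4740 + 2*I*√2193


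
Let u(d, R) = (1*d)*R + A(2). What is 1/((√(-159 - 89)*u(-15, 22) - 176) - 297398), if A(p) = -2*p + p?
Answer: I/(2*(-148787*I + 332*√62)) ≈ -3.3595e-6 + 5.9026e-8*I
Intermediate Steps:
A(p) = -p
u(d, R) = -2 + R*d (u(d, R) = (1*d)*R - 1*2 = d*R - 2 = R*d - 2 = -2 + R*d)
1/((√(-159 - 89)*u(-15, 22) - 176) - 297398) = 1/((√(-159 - 89)*(-2 + 22*(-15)) - 176) - 297398) = 1/((√(-248)*(-2 - 330) - 176) - 297398) = 1/(((2*I*√62)*(-332) - 176) - 297398) = 1/((-664*I*√62 - 176) - 297398) = 1/((-176 - 664*I*√62) - 297398) = 1/(-297574 - 664*I*√62)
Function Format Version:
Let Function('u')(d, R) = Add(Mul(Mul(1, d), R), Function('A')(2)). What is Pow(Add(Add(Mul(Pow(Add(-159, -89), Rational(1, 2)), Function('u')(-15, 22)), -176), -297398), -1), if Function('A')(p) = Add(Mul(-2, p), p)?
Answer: Mul(Rational(1, 2), I, Pow(Add(Mul(-148787, I), Mul(332, Pow(62, Rational(1, 2)))), -1)) ≈ Add(-3.3595e-6, Mul(5.9026e-8, I))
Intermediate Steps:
Function('A')(p) = Mul(-1, p)
Function('u')(d, R) = Add(-2, Mul(R, d)) (Function('u')(d, R) = Add(Mul(Mul(1, d), R), Mul(-1, 2)) = Add(Mul(d, R), -2) = Add(Mul(R, d), -2) = Add(-2, Mul(R, d)))
Pow(Add(Add(Mul(Pow(Add(-159, -89), Rational(1, 2)), Function('u')(-15, 22)), -176), -297398), -1) = Pow(Add(Add(Mul(Pow(Add(-159, -89), Rational(1, 2)), Add(-2, Mul(22, -15))), -176), -297398), -1) = Pow(Add(Add(Mul(Pow(-248, Rational(1, 2)), Add(-2, -330)), -176), -297398), -1) = Pow(Add(Add(Mul(Mul(2, I, Pow(62, Rational(1, 2))), -332), -176), -297398), -1) = Pow(Add(Add(Mul(-664, I, Pow(62, Rational(1, 2))), -176), -297398), -1) = Pow(Add(Add(-176, Mul(-664, I, Pow(62, Rational(1, 2)))), -297398), -1) = Pow(Add(-297574, Mul(-664, I, Pow(62, Rational(1, 2)))), -1)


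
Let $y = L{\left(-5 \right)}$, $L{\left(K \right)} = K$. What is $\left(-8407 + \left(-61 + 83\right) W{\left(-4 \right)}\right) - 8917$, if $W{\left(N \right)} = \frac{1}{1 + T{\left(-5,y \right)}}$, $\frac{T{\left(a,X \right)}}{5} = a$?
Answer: $- \frac{207899}{12} \approx -17325.0$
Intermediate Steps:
$y = -5$
$T{\left(a,X \right)} = 5 a$
$W{\left(N \right)} = - \frac{1}{24}$ ($W{\left(N \right)} = \frac{1}{1 + 5 \left(-5\right)} = \frac{1}{1 - 25} = \frac{1}{-24} = - \frac{1}{24}$)
$\left(-8407 + \left(-61 + 83\right) W{\left(-4 \right)}\right) - 8917 = \left(-8407 + \left(-61 + 83\right) \left(- \frac{1}{24}\right)\right) - 8917 = \left(-8407 + 22 \left(- \frac{1}{24}\right)\right) - 8917 = \left(-8407 - \frac{11}{12}\right) - 8917 = - \frac{100895}{12} - 8917 = - \frac{207899}{12}$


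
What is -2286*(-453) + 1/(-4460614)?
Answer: 4619224512611/4460614 ≈ 1.0356e+6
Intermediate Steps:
-2286*(-453) + 1/(-4460614) = 1035558 - 1/4460614 = 4619224512611/4460614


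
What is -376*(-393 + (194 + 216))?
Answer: -6392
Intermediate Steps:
-376*(-393 + (194 + 216)) = -376*(-393 + 410) = -376*17 = -6392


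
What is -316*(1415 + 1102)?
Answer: -795372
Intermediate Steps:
-316*(1415 + 1102) = -316*2517 = -795372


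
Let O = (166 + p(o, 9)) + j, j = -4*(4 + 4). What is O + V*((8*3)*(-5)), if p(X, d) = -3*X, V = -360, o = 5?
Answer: 43319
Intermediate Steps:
j = -32 (j = -4*8 = -32)
O = 119 (O = (166 - 3*5) - 32 = (166 - 15) - 32 = 151 - 32 = 119)
O + V*((8*3)*(-5)) = 119 - 360*8*3*(-5) = 119 - 8640*(-5) = 119 - 360*(-120) = 119 + 43200 = 43319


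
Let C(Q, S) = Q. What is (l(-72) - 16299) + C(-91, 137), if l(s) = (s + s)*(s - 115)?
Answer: 10538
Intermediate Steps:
l(s) = 2*s*(-115 + s) (l(s) = (2*s)*(-115 + s) = 2*s*(-115 + s))
(l(-72) - 16299) + C(-91, 137) = (2*(-72)*(-115 - 72) - 16299) - 91 = (2*(-72)*(-187) - 16299) - 91 = (26928 - 16299) - 91 = 10629 - 91 = 10538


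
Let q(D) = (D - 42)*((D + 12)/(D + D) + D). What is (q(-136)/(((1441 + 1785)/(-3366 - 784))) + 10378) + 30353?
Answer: 531620027/54842 ≈ 9693.7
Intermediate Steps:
q(D) = (-42 + D)*(D + (12 + D)/(2*D)) (q(D) = (-42 + D)*((12 + D)/((2*D)) + D) = (-42 + D)*((12 + D)*(1/(2*D)) + D) = (-42 + D)*((12 + D)/(2*D) + D) = (-42 + D)*(D + (12 + D)/(2*D)))
(q(-136)/(((1441 + 1785)/(-3366 - 784))) + 10378) + 30353 = ((-15 + (-136)² - 252/(-136) - 83/2*(-136))/(((1441 + 1785)/(-3366 - 784))) + 10378) + 30353 = ((-15 + 18496 - 252*(-1/136) + 5644)/((3226/(-4150))) + 10378) + 30353 = ((-15 + 18496 + 63/34 + 5644)/((3226*(-1/4150))) + 10378) + 30353 = (820313/(34*(-1613/2075)) + 10378) + 30353 = ((820313/34)*(-2075/1613) + 10378) + 30353 = (-1702149475/54842 + 10378) + 30353 = -1132999199/54842 + 30353 = 531620027/54842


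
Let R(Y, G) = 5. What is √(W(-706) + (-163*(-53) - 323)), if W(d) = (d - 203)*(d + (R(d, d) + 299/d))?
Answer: 3*√35771642594/706 ≈ 803.69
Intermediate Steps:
W(d) = (-203 + d)*(5 + d + 299/d) (W(d) = (d - 203)*(d + (5 + 299/d)) = (-203 + d)*(5 + d + 299/d))
√(W(-706) + (-163*(-53) - 323)) = √((-716 + (-706)² - 60697/(-706) - 198*(-706)) + (-163*(-53) - 323)) = √((-716 + 498436 - 60697*(-1/706) + 139788) + (8639 - 323)) = √((-716 + 498436 + 60697/706 + 139788) + 8316) = √(450141345/706 + 8316) = √(456012441/706) = 3*√35771642594/706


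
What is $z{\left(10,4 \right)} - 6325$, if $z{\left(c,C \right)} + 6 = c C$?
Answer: $-6291$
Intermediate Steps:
$z{\left(c,C \right)} = -6 + C c$ ($z{\left(c,C \right)} = -6 + c C = -6 + C c$)
$z{\left(10,4 \right)} - 6325 = \left(-6 + 4 \cdot 10\right) - 6325 = \left(-6 + 40\right) - 6325 = 34 - 6325 = -6291$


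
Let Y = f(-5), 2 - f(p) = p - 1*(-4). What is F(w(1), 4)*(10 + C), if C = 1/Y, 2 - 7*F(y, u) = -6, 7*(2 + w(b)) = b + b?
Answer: 248/21 ≈ 11.810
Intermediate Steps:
f(p) = -2 - p (f(p) = 2 - (p - 1*(-4)) = 2 - (p + 4) = 2 - (4 + p) = 2 + (-4 - p) = -2 - p)
Y = 3 (Y = -2 - 1*(-5) = -2 + 5 = 3)
w(b) = -2 + 2*b/7 (w(b) = -2 + (b + b)/7 = -2 + (2*b)/7 = -2 + 2*b/7)
F(y, u) = 8/7 (F(y, u) = 2/7 - ⅐*(-6) = 2/7 + 6/7 = 8/7)
C = ⅓ (C = 1/3 = ⅓ ≈ 0.33333)
F(w(1), 4)*(10 + C) = 8*(10 + ⅓)/7 = (8/7)*(31/3) = 248/21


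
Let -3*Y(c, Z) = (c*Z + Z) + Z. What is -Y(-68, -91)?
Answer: 2002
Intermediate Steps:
Y(c, Z) = -2*Z/3 - Z*c/3 (Y(c, Z) = -((c*Z + Z) + Z)/3 = -((Z*c + Z) + Z)/3 = -((Z + Z*c) + Z)/3 = -(2*Z + Z*c)/3 = -2*Z/3 - Z*c/3)
-Y(-68, -91) = -(-1)*(-91)*(2 - 68)/3 = -(-1)*(-91)*(-66)/3 = -1*(-2002) = 2002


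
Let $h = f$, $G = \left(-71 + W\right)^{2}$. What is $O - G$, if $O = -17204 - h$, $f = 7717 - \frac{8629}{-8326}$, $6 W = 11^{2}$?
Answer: $- \frac{4122278825}{149868} \approx -27506.0$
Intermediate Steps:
$W = \frac{121}{6}$ ($W = \frac{11^{2}}{6} = \frac{1}{6} \cdot 121 = \frac{121}{6} \approx 20.167$)
$f = \frac{64260371}{8326}$ ($f = 7717 - - \frac{8629}{8326} = 7717 + \frac{8629}{8326} = \frac{64260371}{8326} \approx 7718.0$)
$G = \frac{93025}{36}$ ($G = \left(-71 + \frac{121}{6}\right)^{2} = \left(- \frac{305}{6}\right)^{2} = \frac{93025}{36} \approx 2584.0$)
$h = \frac{64260371}{8326} \approx 7718.0$
$O = - \frac{207500875}{8326}$ ($O = -17204 - \frac{64260371}{8326} = - \frac{207500875}{8326} \approx -24922.0$)
$O - G = - \frac{207500875}{8326} - \frac{93025}{36} = - \frac{4122278825}{149868}$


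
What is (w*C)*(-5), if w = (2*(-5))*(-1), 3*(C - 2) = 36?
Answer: -700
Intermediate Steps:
C = 14 (C = 2 + (⅓)*36 = 2 + 12 = 14)
w = 10 (w = -10*(-1) = 10)
(w*C)*(-5) = (10*14)*(-5) = 140*(-5) = -700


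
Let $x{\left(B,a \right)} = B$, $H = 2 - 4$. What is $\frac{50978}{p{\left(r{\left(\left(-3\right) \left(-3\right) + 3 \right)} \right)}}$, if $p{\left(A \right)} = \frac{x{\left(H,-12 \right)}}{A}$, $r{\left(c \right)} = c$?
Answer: $-305868$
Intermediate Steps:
$H = -2$
$p{\left(A \right)} = - \frac{2}{A}$
$\frac{50978}{p{\left(r{\left(\left(-3\right) \left(-3\right) + 3 \right)} \right)}} = \frac{50978}{\left(-2\right) \frac{1}{\left(-3\right) \left(-3\right) + 3}} = \frac{50978}{\left(-2\right) \frac{1}{9 + 3}} = \frac{50978}{\left(-2\right) \frac{1}{12}} = \frac{50978}{- \frac{1}{6}} = 50978 \left(-6\right) = -305868$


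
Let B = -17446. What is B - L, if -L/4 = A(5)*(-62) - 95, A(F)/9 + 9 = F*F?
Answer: -53538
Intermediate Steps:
A(F) = -81 + 9*F² (A(F) = -81 + 9*(F*F) = -81 + 9*F²)
L = 36092 (L = -4*((-81 + 9*5²)*(-62) - 95) = -4*((-81 + 9*25)*(-62) - 95) = -4*((-81 + 225)*(-62) - 95) = -4*(144*(-62) - 95) = -4*(-8928 - 95) = -4*(-9023) = 36092)
B - L = -17446 - 1*36092 = -17446 - 36092 = -53538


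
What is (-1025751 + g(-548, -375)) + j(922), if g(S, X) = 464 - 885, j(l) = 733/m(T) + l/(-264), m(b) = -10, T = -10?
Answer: -677324203/660 ≈ -1.0262e+6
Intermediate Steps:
j(l) = -733/10 - l/264 (j(l) = 733/(-10) + l/(-264) = 733*(-⅒) + l*(-1/264) = -733/10 - l/264)
g(S, X) = -421
(-1025751 + g(-548, -375)) + j(922) = (-1025751 - 421) + (-733/10 - 1/264*922) = -1026172 + (-733/10 - 461/132) = -1026172 - 50683/660 = -677324203/660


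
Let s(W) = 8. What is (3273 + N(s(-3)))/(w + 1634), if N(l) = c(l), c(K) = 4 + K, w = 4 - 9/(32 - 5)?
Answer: 9855/4913 ≈ 2.0059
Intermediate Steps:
w = 11/3 (w = 4 - 9/27 = 4 - 9*1/27 = 4 - 1/3 = 11/3 ≈ 3.6667)
N(l) = 4 + l
(3273 + N(s(-3)))/(w + 1634) = (3273 + (4 + 8))/(11/3 + 1634) = (3273 + 12)/(4913/3) = 3285*(3/4913) = 9855/4913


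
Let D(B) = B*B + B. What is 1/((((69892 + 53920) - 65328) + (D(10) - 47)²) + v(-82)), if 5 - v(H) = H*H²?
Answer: 1/613826 ≈ 1.6291e-6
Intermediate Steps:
v(H) = 5 - H³ (v(H) = 5 - H*H² = 5 - H³)
D(B) = B + B² (D(B) = B² + B = B + B²)
1/((((69892 + 53920) - 65328) + (D(10) - 47)²) + v(-82)) = 1/((((69892 + 53920) - 65328) + (10*(1 + 10) - 47)²) + (5 - 1*(-82)³)) = 1/(((123812 - 65328) + (10*11 - 47)²) + (5 - 1*(-551368))) = 1/((58484 + (110 - 47)²) + (5 + 551368)) = 1/((58484 + 63²) + 551373) = 1/((58484 + 3969) + 551373) = 1/(62453 + 551373) = 1/613826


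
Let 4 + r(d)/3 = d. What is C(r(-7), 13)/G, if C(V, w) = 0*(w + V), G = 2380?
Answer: 0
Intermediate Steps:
r(d) = -12 + 3*d
C(V, w) = 0 (C(V, w) = 0*(V + w) = 0)
C(r(-7), 13)/G = 0/2380 = 0*(1/2380) = 0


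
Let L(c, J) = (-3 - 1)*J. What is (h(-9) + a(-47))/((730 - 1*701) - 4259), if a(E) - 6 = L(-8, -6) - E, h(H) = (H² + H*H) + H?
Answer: -23/423 ≈ -0.054374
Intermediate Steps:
L(c, J) = -4*J
h(H) = H + 2*H² (h(H) = (H² + H²) + H = 2*H² + H = H + 2*H²)
a(E) = 30 - E (a(E) = 6 + (-4*(-6) - E) = 6 + (24 - E) = 30 - E)
(h(-9) + a(-47))/((730 - 1*701) - 4259) = (-9*(1 + 2*(-9)) + (30 - 1*(-47)))/((730 - 1*701) - 4259) = (-9*(1 - 18) + (30 + 47))/((730 - 701) - 4259) = (-9*(-17) + 77)/(29 - 4259) = (153 + 77)/(-4230) = 230*(-1/4230) = -23/423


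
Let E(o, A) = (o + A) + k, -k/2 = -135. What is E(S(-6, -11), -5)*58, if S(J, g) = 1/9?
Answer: 138388/9 ≈ 15376.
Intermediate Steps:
S(J, g) = ⅑
k = 270 (k = -2*(-135) = 270)
E(o, A) = 270 + A + o (E(o, A) = (o + A) + 270 = (A + o) + 270 = 270 + A + o)
E(S(-6, -11), -5)*58 = (270 - 5 + ⅑)*58 = (2386/9)*58 = 138388/9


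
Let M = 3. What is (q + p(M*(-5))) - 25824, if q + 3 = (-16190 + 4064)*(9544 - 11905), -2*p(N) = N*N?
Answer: 57207093/2 ≈ 2.8604e+7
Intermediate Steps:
p(N) = -N**2/2 (p(N) = -N*N/2 = -N**2/2)
q = 28629483 (q = -3 + (-16190 + 4064)*(9544 - 11905) = -3 - 12126*(-2361) = -3 + 28629486 = 28629483)
(q + p(M*(-5))) - 25824 = (28629483 - (3*(-5))**2/2) - 25824 = (28629483 - 1/2*(-15)**2) - 25824 = (28629483 - 1/2*225) - 25824 = (28629483 - 225/2) - 25824 = 57258741/2 - 25824 = 57207093/2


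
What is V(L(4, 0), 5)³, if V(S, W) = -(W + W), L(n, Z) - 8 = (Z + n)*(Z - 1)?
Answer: -1000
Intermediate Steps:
L(n, Z) = 8 + (-1 + Z)*(Z + n) (L(n, Z) = 8 + (Z + n)*(Z - 1) = 8 + (Z + n)*(-1 + Z) = 8 + (-1 + Z)*(Z + n))
V(S, W) = -2*W
V(L(4, 0), 5)³ = (-2*5)³ = (-10)³ = -1000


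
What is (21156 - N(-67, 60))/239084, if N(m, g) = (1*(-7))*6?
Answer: 10599/119542 ≈ 0.088663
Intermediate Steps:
N(m, g) = -42 (N(m, g) = -7*6 = -42)
(21156 - N(-67, 60))/239084 = (21156 - 1*(-42))/239084 = (21156 + 42)*(1/239084) = 21198*(1/239084) = 10599/119542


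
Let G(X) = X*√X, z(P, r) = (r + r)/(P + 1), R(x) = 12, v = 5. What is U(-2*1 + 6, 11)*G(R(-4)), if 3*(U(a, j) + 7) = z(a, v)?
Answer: -152*√3 ≈ -263.27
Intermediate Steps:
z(P, r) = 2*r/(1 + P) (z(P, r) = (2*r)/(1 + P) = 2*r/(1 + P))
U(a, j) = -7 + 10/(3*(1 + a)) (U(a, j) = -7 + (2*5/(1 + a))/3 = -7 + (10/(1 + a))/3 = -7 + 10/(3*(1 + a)))
G(X) = X^(3/2)
U(-2*1 + 6, 11)*G(R(-4)) = ((-11 - 21*(-2*1 + 6))/(3*(1 + (-2*1 + 6))))*12^(3/2) = ((-11 - 21*(-2 + 6))/(3*(1 + (-2 + 6))))*(24*√3) = ((-11 - 21*4)/(3*(1 + 4)))*(24*√3) = ((⅓)*(-11 - 84)/5)*(24*√3) = ((⅓)*(⅕)*(-95))*(24*√3) = -152*√3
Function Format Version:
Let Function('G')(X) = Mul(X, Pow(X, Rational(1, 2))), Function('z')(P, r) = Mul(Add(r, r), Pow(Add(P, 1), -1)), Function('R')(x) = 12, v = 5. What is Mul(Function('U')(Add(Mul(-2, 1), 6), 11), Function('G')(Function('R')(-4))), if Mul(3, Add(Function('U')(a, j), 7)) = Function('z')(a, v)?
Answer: Mul(-152, Pow(3, Rational(1, 2))) ≈ -263.27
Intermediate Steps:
Function('z')(P, r) = Mul(2, r, Pow(Add(1, P), -1)) (Function('z')(P, r) = Mul(Mul(2, r), Pow(Add(1, P), -1)) = Mul(2, r, Pow(Add(1, P), -1)))
Function('U')(a, j) = Add(-7, Mul(Rational(10, 3), Pow(Add(1, a), -1))) (Function('U')(a, j) = Add(-7, Mul(Rational(1, 3), Mul(2, 5, Pow(Add(1, a), -1)))) = Add(-7, Mul(Rational(1, 3), Mul(10, Pow(Add(1, a), -1)))) = Add(-7, Mul(Rational(10, 3), Pow(Add(1, a), -1))))
Function('G')(X) = Pow(X, Rational(3, 2))
Mul(Function('U')(Add(Mul(-2, 1), 6), 11), Function('G')(Function('R')(-4))) = Mul(Mul(Rational(1, 3), Pow(Add(1, Add(Mul(-2, 1), 6)), -1), Add(-11, Mul(-21, Add(Mul(-2, 1), 6)))), Pow(12, Rational(3, 2))) = Mul(Mul(Rational(1, 3), Pow(Add(1, Add(-2, 6)), -1), Add(-11, Mul(-21, Add(-2, 6)))), Mul(24, Pow(3, Rational(1, 2)))) = Mul(Mul(Rational(1, 3), Pow(Add(1, 4), -1), Add(-11, Mul(-21, 4))), Mul(24, Pow(3, Rational(1, 2)))) = Mul(Mul(Rational(1, 3), Pow(5, -1), Add(-11, -84)), Mul(24, Pow(3, Rational(1, 2)))) = Mul(Mul(Rational(1, 3), Rational(1, 5), -95), Mul(24, Pow(3, Rational(1, 2)))) = Mul(Rational(-19, 3), Mul(24, Pow(3, Rational(1, 2)))) = Mul(-152, Pow(3, Rational(1, 2)))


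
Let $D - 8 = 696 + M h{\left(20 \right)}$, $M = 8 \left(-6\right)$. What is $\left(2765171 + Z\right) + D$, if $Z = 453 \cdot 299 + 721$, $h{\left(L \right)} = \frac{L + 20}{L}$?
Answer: $2901947$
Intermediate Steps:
$M = -48$
$h{\left(L \right)} = \frac{20 + L}{L}$
$Z = 136168$ ($Z = 135447 + 721 = 136168$)
$D = 608$ ($D = 8 + \left(696 - 48 \frac{20 + 20}{20}\right) = 8 + \left(696 - 48 \cdot \frac{1}{20} \cdot 40\right) = 8 + \left(696 - 96\right) = 8 + 600 = 608$)
$\left(2765171 + Z\right) + D = \left(2765171 + 136168\right) + 608 = 2901339 + 608 = 2901947$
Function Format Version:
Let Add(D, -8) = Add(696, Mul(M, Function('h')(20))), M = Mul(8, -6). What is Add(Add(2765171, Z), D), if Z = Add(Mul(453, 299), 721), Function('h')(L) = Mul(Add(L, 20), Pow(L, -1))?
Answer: 2901947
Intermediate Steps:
M = -48
Function('h')(L) = Mul(Pow(L, -1), Add(20, L)) (Function('h')(L) = Mul(Add(20, L), Pow(L, -1)) = Mul(Pow(L, -1), Add(20, L)))
Z = 136168 (Z = Add(135447, 721) = 136168)
D = 608 (D = Add(8, Add(696, Mul(-48, Mul(Pow(20, -1), Add(20, 20))))) = Add(8, Add(696, Mul(-48, Mul(Rational(1, 20), 40)))) = Add(8, Add(696, Mul(-48, 2))) = Add(8, Add(696, -96)) = Add(8, 600) = 608)
Add(Add(2765171, Z), D) = Add(Add(2765171, 136168), 608) = Add(2901339, 608) = 2901947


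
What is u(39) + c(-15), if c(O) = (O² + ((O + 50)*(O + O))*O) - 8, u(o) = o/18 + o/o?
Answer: 95821/6 ≈ 15970.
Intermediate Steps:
u(o) = 1 + o/18 (u(o) = o*(1/18) + 1 = o/18 + 1 = 1 + o/18)
c(O) = -8 + O² + 2*O²*(50 + O) (c(O) = (O² + ((50 + O)*(2*O))*O) - 8 = (O² + (2*O*(50 + O))*O) - 8 = (O² + 2*O²*(50 + O)) - 8 = -8 + O² + 2*O²*(50 + O))
u(39) + c(-15) = (1 + (1/18)*39) + (-8 + 2*(-15)³ + 101*(-15)²) = (1 + 13/6) + (-8 + 2*(-3375) + 101*225) = 19/6 + (-8 - 6750 + 22725) = 19/6 + 15967 = 95821/6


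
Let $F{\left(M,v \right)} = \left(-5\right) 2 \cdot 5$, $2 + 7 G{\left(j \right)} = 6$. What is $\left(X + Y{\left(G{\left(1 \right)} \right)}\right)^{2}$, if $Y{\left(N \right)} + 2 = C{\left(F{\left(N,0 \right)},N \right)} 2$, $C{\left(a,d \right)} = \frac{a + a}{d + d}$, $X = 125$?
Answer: $2704$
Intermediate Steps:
$G{\left(j \right)} = \frac{4}{7}$ ($G{\left(j \right)} = - \frac{2}{7} + \frac{1}{7} \cdot 6 = - \frac{2}{7} + \frac{6}{7} = \frac{4}{7}$)
$F{\left(M,v \right)} = -50$ ($F{\left(M,v \right)} = \left(-10\right) 5 = -50$)
$C{\left(a,d \right)} = \frac{a}{d}$ ($C{\left(a,d \right)} = \frac{2 a}{2 d} = 2 a \frac{1}{2 d} = \frac{a}{d}$)
$Y{\left(N \right)} = -2 - \frac{100}{N}$ ($Y{\left(N \right)} = -2 + - \frac{50}{N} 2 = -2 - \frac{100}{N}$)
$\left(X + Y{\left(G{\left(1 \right)} \right)}\right)^{2} = \left(125 - \left(2 + \frac{100}{\frac{4}{7}}\right)\right)^{2} = \left(125 - 177\right)^{2} = \left(-52\right)^{2} = 2704$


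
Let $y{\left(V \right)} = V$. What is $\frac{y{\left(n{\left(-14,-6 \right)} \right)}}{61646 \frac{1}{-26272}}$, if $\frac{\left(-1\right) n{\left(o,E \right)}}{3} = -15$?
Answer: $- \frac{591120}{30823} \approx -19.178$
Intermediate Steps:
$n{\left(o,E \right)} = 45$ ($n{\left(o,E \right)} = \left(-3\right) \left(-15\right) = 45$)
$\frac{y{\left(n{\left(-14,-6 \right)} \right)}}{61646 \frac{1}{-26272}} = \frac{45}{61646 \frac{1}{-26272}} = \frac{45}{61646 \left(- \frac{1}{26272}\right)} = \frac{45}{- \frac{30823}{13136}} = 45 \left(- \frac{13136}{30823}\right) = - \frac{591120}{30823}$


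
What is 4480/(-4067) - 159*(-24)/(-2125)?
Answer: -3577096/1234625 ≈ -2.8973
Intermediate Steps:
4480/(-4067) - 159*(-24)/(-2125) = 4480*(-1/4067) + 3816*(-1/2125) = -640/581 - 3816/2125 = -3577096/1234625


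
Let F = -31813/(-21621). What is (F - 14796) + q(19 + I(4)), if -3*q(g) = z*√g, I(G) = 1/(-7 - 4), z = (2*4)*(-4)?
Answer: -319872503/21621 + 128*√143/33 ≈ -14748.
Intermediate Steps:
z = -32 (z = 8*(-4) = -32)
I(G) = -1/11 (I(G) = 1/(-11) = -1/11)
q(g) = 32*√g/3 (q(g) = -(-32)*√g/3 = 32*√g/3)
F = 31813/21621 (F = -31813*(-1/21621) = 31813/21621 ≈ 1.4714)
(F - 14796) + q(19 + I(4)) = (31813/21621 - 14796) + 32*√(19 - 1/11)/3 = -319872503/21621 + 32*√(208/11)/3 = -319872503/21621 + 32*(4*√143/11)/3 = -319872503/21621 + 128*√143/33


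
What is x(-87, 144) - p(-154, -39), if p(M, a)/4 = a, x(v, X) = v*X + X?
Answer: -12228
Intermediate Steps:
x(v, X) = X + X*v (x(v, X) = X*v + X = X + X*v)
p(M, a) = 4*a
x(-87, 144) - p(-154, -39) = 144*(1 - 87) - 4*(-39) = 144*(-86) - 1*(-156) = -12384 + 156 = -12228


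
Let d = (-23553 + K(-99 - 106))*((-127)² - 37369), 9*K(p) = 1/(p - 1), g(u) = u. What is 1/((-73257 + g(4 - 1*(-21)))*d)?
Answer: -103/3773452384738880 ≈ -2.7296e-14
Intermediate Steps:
K(p) = 1/(9*(-1 + p)) (K(p) = 1/(9*(p - 1)) = 1/(9*(-1 + p)))
d = 51527370340/103 (d = (-23553 + 1/(9*(-1 + (-99 - 106))))*((-127)² - 37369) = (-23553 + 1/(9*(-1 - 205)))*(16129 - 37369) = (-23553 + (⅑)/(-206))*(-21240) = (-23553 + (⅑)*(-1/206))*(-21240) = (-23553 - 1/1854)*(-21240) = -43667263/1854*(-21240) = 51527370340/103 ≈ 5.0027e+8)
1/((-73257 + g(4 - 1*(-21)))*d) = 1/((-73257 + (4 - 1*(-21)))*(51527370340/103)) = (103/51527370340)/(-73257 + (4 + 21)) = (103/51527370340)/(-73257 + 25) = (103/51527370340)/(-73232) = -1/73232*103/51527370340 = -103/3773452384738880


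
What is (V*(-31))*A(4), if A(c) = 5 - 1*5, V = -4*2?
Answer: 0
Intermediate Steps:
V = -8
A(c) = 0 (A(c) = 5 - 5 = 0)
(V*(-31))*A(4) = -8*(-31)*0 = 248*0 = 0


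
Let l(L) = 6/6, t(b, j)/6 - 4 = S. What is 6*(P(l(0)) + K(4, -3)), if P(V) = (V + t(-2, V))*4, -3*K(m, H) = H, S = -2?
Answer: 318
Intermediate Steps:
t(b, j) = 12 (t(b, j) = 24 + 6*(-2) = 24 - 12 = 12)
l(L) = 1 (l(L) = 6*(1/6) = 1)
K(m, H) = -H/3
P(V) = 48 + 4*V (P(V) = (V + 12)*4 = (12 + V)*4 = 48 + 4*V)
6*(P(l(0)) + K(4, -3)) = 6*((48 + 4*1) - 1/3*(-3)) = 6*((48 + 4) + 1) = 6*(52 + 1) = 6*53 = 318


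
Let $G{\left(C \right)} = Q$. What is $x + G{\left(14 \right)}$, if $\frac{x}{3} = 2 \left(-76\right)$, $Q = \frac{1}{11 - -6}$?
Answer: $- \frac{7751}{17} \approx -455.94$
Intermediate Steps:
$Q = \frac{1}{17}$ ($Q = \frac{1}{11 + 6} = \frac{1}{17} \approx 0.058824$)
$G{\left(C \right)} = \frac{1}{17}$
$x = -456$ ($x = 3 \cdot 2 \left(-76\right) = 3 \left(-152\right) = -456$)
$x + G{\left(14 \right)} = -456 + \frac{1}{17} = - \frac{7751}{17}$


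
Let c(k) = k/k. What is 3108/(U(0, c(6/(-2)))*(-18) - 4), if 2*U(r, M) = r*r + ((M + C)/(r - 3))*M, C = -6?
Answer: -3108/19 ≈ -163.58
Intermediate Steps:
c(k) = 1
U(r, M) = r²/2 + M*(-6 + M)/(2*(-3 + r)) (U(r, M) = (r*r + ((M - 6)/(r - 3))*M)/2 = (r² + ((-6 + M)/(-3 + r))*M)/2 = (r² + M*(-6 + M)/(-3 + r))/2 = r²/2 + M*(-6 + M)/(2*(-3 + r)))
3108/(U(0, c(6/(-2)))*(-18) - 4) = 3108/(((1² + 0³ - 6*1 - 3*0²)/(2*(-3 + 0)))*(-18) - 4) = 3108/(((½)*(1 + 0 - 6 - 3*0)/(-3))*(-18) - 4) = 3108/(((½)*(-⅓)*(1 + 0 - 6 + 0))*(-18) - 4) = 3108/(((½)*(-⅓)*(-5))*(-18) - 4) = 3108/((⅚)*(-18) - 4) = 3108/(-15 - 4) = 3108/(-19) = 3108*(-1/19) = -3108/19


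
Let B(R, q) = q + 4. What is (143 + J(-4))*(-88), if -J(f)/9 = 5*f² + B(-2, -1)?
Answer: 53152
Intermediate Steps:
B(R, q) = 4 + q
J(f) = -27 - 45*f² (J(f) = -9*(5*f² + (4 - 1)) = -9*(5*f² + 3) = -9*(3 + 5*f²) = -27 - 45*f²)
(143 + J(-4))*(-88) = (143 + (-27 - 45*(-4)²))*(-88) = (143 + (-27 - 45*16))*(-88) = (143 + (-27 - 720))*(-88) = (143 - 747)*(-88) = -604*(-88) = 53152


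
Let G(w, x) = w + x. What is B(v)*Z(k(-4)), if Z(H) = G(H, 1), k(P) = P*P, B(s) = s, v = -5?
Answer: -85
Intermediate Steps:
k(P) = P²
Z(H) = 1 + H (Z(H) = H + 1 = 1 + H)
B(v)*Z(k(-4)) = -5*(1 + (-4)²) = -5*(1 + 16) = -5*17 = -85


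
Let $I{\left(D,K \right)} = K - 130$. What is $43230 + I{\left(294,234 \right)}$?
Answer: $43334$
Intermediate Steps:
$I{\left(D,K \right)} = -130 + K$ ($I{\left(D,K \right)} = K - 130 = -130 + K$)
$43230 + I{\left(294,234 \right)} = 43230 + \left(-130 + 234\right) = 43230 + 104 = 43334$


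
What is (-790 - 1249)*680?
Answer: -1386520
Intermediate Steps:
(-790 - 1249)*680 = -2039*680 = -1386520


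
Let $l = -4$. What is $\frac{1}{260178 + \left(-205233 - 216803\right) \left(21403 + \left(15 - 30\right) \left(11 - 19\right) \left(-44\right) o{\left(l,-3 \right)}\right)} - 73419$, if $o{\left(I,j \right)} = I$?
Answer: $- \frac{1317575659666351}{17945976650} \approx -73419.0$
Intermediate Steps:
$\frac{1}{260178 + \left(-205233 - 216803\right) \left(21403 + \left(15 - 30\right) \left(11 - 19\right) \left(-44\right) o{\left(l,-3 \right)}\right)} - 73419 = \frac{1}{260178 + \left(-205233 - 216803\right) \left(21403 + \left(15 - 30\right) \left(11 - 19\right) \left(-44\right) \left(-4\right)\right)} - 73419 = \frac{1}{260178 - 422036 \left(21403 + \left(-15\right) \left(-8\right) \left(-44\right) \left(-4\right)\right)} - 73419 = \frac{1}{260178 - 422036 \left(21403 + 120 \left(-44\right) \left(-4\right)\right)} - 73419 = \frac{1}{260178 - 422036 \left(21403 - -21120\right)} - 73419 = \frac{1}{260178 - 422036 \left(21403 + 21120\right)} - 73419 = \frac{1}{260178 - 17946236828} - 73419 = \frac{1}{-17945976650} - 73419 = - \frac{1}{17945976650} - 73419 = - \frac{1317575659666351}{17945976650}$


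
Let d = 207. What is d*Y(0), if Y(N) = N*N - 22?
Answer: -4554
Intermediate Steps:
Y(N) = -22 + N**2 (Y(N) = N**2 - 22 = -22 + N**2)
d*Y(0) = 207*(-22 + 0**2) = 207*(-22 + 0) = 207*(-22) = -4554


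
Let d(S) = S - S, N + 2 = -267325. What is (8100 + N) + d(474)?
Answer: -259227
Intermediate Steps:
N = -267327 (N = -2 - 267325 = -267327)
d(S) = 0
(8100 + N) + d(474) = (8100 - 267327) + 0 = -259227 + 0 = -259227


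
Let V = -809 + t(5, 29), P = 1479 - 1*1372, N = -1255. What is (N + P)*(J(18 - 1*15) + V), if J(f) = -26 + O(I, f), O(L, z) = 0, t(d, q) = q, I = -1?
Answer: 925288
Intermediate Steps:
P = 107 (P = 1479 - 1372 = 107)
V = -780 (V = -809 + 29 = -780)
J(f) = -26 (J(f) = -26 + 0 = -26)
(N + P)*(J(18 - 1*15) + V) = (-1255 + 107)*(-26 - 780) = -1148*(-806) = 925288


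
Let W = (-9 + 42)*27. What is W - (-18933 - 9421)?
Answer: 29245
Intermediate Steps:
W = 891 (W = 33*27 = 891)
W - (-18933 - 9421) = 891 - (-18933 - 9421) = 891 - 1*(-28354) = 891 + 28354 = 29245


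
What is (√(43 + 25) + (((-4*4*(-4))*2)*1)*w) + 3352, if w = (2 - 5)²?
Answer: 4504 + 2*√17 ≈ 4512.3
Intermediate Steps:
w = 9 (w = (-3)² = 9)
(√(43 + 25) + (((-4*4*(-4))*2)*1)*w) + 3352 = (√(43 + 25) + (((-4*4*(-4))*2)*1)*9) + 3352 = (√68 + ((-16*(-4)*2)*1)*9) + 3352 = (2*√17 + ((64*2)*1)*9) + 3352 = (2*√17 + (128*1)*9) + 3352 = (2*√17 + 128*9) + 3352 = (2*√17 + 1152) + 3352 = (1152 + 2*√17) + 3352 = 4504 + 2*√17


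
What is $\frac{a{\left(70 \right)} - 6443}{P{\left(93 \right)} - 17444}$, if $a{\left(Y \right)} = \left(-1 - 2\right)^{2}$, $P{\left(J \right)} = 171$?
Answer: $\frac{6434}{17273} \approx 0.37249$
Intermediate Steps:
$a{\left(Y \right)} = 9$ ($a{\left(Y \right)} = \left(-3\right)^{2} = 9$)
$\frac{a{\left(70 \right)} - 6443}{P{\left(93 \right)} - 17444} = \frac{9 - 6443}{171 - 17444} = - \frac{6434}{-17273} = \left(-6434\right) \left(- \frac{1}{17273}\right) = \frac{6434}{17273}$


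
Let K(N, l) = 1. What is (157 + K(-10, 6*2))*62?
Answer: 9796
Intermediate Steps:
(157 + K(-10, 6*2))*62 = (157 + 1)*62 = 158*62 = 9796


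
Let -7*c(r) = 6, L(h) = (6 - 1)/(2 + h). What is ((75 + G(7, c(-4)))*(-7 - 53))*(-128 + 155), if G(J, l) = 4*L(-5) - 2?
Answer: -107460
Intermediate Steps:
L(h) = 5/(2 + h)
c(r) = -6/7 (c(r) = -1/7*6 = -6/7)
G(J, l) = -26/3 (G(J, l) = 4*(5/(2 - 5)) - 2 = 4*(5/(-3)) - 2 = 4*(5*(-1/3)) - 2 = 4*(-5/3) - 2 = -20/3 - 2 = -26/3)
((75 + G(7, c(-4)))*(-7 - 53))*(-128 + 155) = ((75 - 26/3)*(-7 - 53))*(-128 + 155) = ((199/3)*(-60))*27 = -3980*27 = -107460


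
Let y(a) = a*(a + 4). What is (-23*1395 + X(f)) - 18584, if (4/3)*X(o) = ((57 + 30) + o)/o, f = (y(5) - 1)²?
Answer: -392374667/7744 ≈ -50668.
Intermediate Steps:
y(a) = a*(4 + a)
f = 1936 (f = (5*(4 + 5) - 1)² = (5*9 - 1)² = (45 - 1)² = 44² = 1936)
X(o) = 3*(87 + o)/(4*o) (X(o) = 3*(((57 + 30) + o)/o)/4 = 3*((87 + o)/o)/4 = 3*(87 + o)/(4*o))
(-23*1395 + X(f)) - 18584 = (-23*1395 + (¾)*(87 + 1936)/1936) - 18584 = (-32085 + (¾)*(1/1936)*2023) - 18584 = (-32085 + 6069/7744) - 18584 = -248460171/7744 - 18584 = -392374667/7744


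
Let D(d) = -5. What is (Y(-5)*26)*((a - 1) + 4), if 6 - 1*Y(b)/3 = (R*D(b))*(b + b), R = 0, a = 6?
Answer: 4212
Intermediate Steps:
Y(b) = 18 (Y(b) = 18 - 3*0*(-5)*(b + b) = 18 - 0*2*b = 18 - 3*0 = 18 + 0 = 18)
(Y(-5)*26)*((a - 1) + 4) = (18*26)*((6 - 1) + 4) = 468*(5 + 4) = 468*9 = 4212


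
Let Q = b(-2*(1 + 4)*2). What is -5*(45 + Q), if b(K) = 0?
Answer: -225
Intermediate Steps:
Q = 0
-5*(45 + Q) = -5*(45 + 0) = -5*45 = -225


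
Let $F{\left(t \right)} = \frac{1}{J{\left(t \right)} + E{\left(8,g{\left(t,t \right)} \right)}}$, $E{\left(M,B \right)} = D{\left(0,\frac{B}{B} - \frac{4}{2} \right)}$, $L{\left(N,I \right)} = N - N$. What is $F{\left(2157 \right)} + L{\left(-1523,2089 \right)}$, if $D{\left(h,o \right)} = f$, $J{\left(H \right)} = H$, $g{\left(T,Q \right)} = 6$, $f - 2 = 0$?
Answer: $\frac{1}{2159} \approx 0.00046318$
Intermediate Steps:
$f = 2$ ($f = 2 + 0 = 2$)
$L{\left(N,I \right)} = 0$
$D{\left(h,o \right)} = 2$
$E{\left(M,B \right)} = 2$
$F{\left(t \right)} = \frac{1}{2 + t}$ ($F{\left(t \right)} = \frac{1}{t + 2} = \frac{1}{2 + t}$)
$F{\left(2157 \right)} + L{\left(-1523,2089 \right)} = \frac{1}{2 + 2157} + 0 = \frac{1}{2159} + 0 = \frac{1}{2159}$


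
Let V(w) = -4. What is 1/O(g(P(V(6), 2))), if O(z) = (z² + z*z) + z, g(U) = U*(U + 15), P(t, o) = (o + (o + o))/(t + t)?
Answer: 128/27873 ≈ 0.0045923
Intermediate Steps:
P(t, o) = 3*o/(2*t) (P(t, o) = (o + 2*o)/((2*t)) = (3*o)*(1/(2*t)) = 3*o/(2*t))
g(U) = U*(15 + U)
O(z) = z + 2*z² (O(z) = (z² + z²) + z = 2*z² + z = z + 2*z²)
1/O(g(P(V(6), 2))) = 1/((((3/2)*2/(-4))*(15 + (3/2)*2/(-4)))*(1 + 2*(((3/2)*2/(-4))*(15 + (3/2)*2/(-4))))) = 1/((((3/2)*2*(-¼))*(15 + (3/2)*2*(-¼)))*(1 + 2*(((3/2)*2*(-¼))*(15 + (3/2)*2*(-¼))))) = 1/((-3*(15 - ¾)/4)*(1 + 2*(-3*(15 - ¾)/4))) = 1/((-¾*57/4)*(1 + 2*(-¾*57/4))) = 1/(-171*(1 + 2*(-171/16))/16) = 1/(-171*(1 - 171/8)/16) = 1/(-171/16*(-163/8)) = 1/(27873/128) = 128/27873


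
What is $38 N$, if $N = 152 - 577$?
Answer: $-16150$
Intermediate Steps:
$N = -425$ ($N = 152 - 577 = -425$)
$38 N = 38 \left(-425\right) = -16150$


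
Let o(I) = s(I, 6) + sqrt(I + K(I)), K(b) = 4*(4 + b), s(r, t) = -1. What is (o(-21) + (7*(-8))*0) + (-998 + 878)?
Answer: -121 + I*sqrt(89) ≈ -121.0 + 9.434*I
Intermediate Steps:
K(b) = 16 + 4*b
o(I) = -1 + sqrt(16 + 5*I) (o(I) = -1 + sqrt(I + (16 + 4*I)) = -1 + sqrt(16 + 5*I))
(o(-21) + (7*(-8))*0) + (-998 + 878) = ((-1 + sqrt(16 + 5*(-21))) + (7*(-8))*0) + (-998 + 878) = ((-1 + sqrt(16 - 105)) - 56*0) - 120 = ((-1 + sqrt(-89)) + 0) - 120 = ((-1 + I*sqrt(89)) + 0) - 120 = (-1 + I*sqrt(89)) - 120 = -121 + I*sqrt(89)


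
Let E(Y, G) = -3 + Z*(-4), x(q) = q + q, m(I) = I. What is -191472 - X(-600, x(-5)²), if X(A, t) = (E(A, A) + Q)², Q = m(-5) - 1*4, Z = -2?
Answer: -191488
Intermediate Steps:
x(q) = 2*q
E(Y, G) = 5 (E(Y, G) = -3 - 2*(-4) = -3 + 8 = 5)
Q = -9 (Q = -5 - 1*4 = -5 - 4 = -9)
X(A, t) = 16 (X(A, t) = (5 - 9)² = (-4)² = 16)
-191472 - X(-600, x(-5)²) = -191472 - 1*16 = -191472 - 16 = -191488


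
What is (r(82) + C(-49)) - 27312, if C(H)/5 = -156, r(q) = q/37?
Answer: -1039322/37 ≈ -28090.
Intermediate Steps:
r(q) = q/37 (r(q) = q*(1/37) = q/37)
C(H) = -780 (C(H) = 5*(-156) = -780)
(r(82) + C(-49)) - 27312 = ((1/37)*82 - 780) - 27312 = (82/37 - 780) - 27312 = -28778/37 - 27312 = -1039322/37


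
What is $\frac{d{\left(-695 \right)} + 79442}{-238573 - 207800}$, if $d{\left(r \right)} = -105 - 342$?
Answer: $- \frac{78995}{446373} \approx -0.17697$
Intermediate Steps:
$d{\left(r \right)} = -447$
$\frac{d{\left(-695 \right)} + 79442}{-238573 - 207800} = \frac{-447 + 79442}{-238573 - 207800} = \frac{78995}{-446373} = 78995 \left(- \frac{1}{446373}\right) = - \frac{78995}{446373}$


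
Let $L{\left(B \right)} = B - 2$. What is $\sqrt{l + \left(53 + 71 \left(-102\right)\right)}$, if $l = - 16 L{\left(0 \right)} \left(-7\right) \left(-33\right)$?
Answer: $\sqrt{203} \approx 14.248$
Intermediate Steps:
$L{\left(B \right)} = -2 + B$ ($L{\left(B \right)} = B - 2 = -2 + B$)
$l = 7392$ ($l = - 16 \left(-2 + 0\right) \left(-7\right) \left(-33\right) = - 16 \left(\left(-2\right) \left(-7\right)\right) \left(-33\right) = \left(-16\right) 14 \left(-33\right) = \left(-224\right) \left(-33\right) = 7392$)
$\sqrt{l + \left(53 + 71 \left(-102\right)\right)} = \sqrt{7392 + \left(53 + 71 \left(-102\right)\right)} = \sqrt{7392 + \left(53 - 7242\right)} = \sqrt{7392 - 7189} = \sqrt{203}$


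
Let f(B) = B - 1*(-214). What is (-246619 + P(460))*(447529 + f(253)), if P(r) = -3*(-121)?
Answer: -110321702976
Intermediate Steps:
P(r) = 363
f(B) = 214 + B (f(B) = B + 214 = 214 + B)
(-246619 + P(460))*(447529 + f(253)) = (-246619 + 363)*(447529 + (214 + 253)) = -246256*(447529 + 467) = -246256*447996 = -110321702976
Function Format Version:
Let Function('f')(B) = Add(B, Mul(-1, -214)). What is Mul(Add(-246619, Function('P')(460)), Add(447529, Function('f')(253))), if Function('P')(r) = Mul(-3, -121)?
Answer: -110321702976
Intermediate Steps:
Function('P')(r) = 363
Function('f')(B) = Add(214, B) (Function('f')(B) = Add(B, 214) = Add(214, B))
Mul(Add(-246619, Function('P')(460)), Add(447529, Function('f')(253))) = Mul(Add(-246619, 363), Add(447529, Add(214, 253))) = Mul(-246256, Add(447529, 467)) = Mul(-246256, 447996) = -110321702976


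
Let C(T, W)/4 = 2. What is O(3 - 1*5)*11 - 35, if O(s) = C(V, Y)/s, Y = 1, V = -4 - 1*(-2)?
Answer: -79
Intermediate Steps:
V = -2 (V = -4 + 2 = -2)
C(T, W) = 8 (C(T, W) = 4*2 = 8)
O(s) = 8/s
O(3 - 1*5)*11 - 35 = (8/(3 - 1*5))*11 - 35 = (8/(3 - 5))*11 - 35 = (8/(-2))*11 - 35 = (8*(-½))*11 - 35 = -4*11 - 35 = -44 - 35 = -79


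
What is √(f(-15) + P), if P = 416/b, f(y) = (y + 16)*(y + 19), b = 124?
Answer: 2*√1767/31 ≈ 2.7120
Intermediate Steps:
f(y) = (16 + y)*(19 + y)
P = 104/31 (P = 416/124 = 416*(1/124) = 104/31 ≈ 3.3548)
√(f(-15) + P) = √((304 + (-15)² + 35*(-15)) + 104/31) = √((304 + 225 - 525) + 104/31) = √(4 + 104/31) = √(228/31) = 2*√1767/31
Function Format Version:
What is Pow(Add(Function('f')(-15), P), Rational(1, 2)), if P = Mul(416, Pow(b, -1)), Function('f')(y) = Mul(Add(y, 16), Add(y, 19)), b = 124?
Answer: Mul(Rational(2, 31), Pow(1767, Rational(1, 2))) ≈ 2.7120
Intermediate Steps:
Function('f')(y) = Mul(Add(16, y), Add(19, y))
P = Rational(104, 31) (P = Mul(416, Pow(124, -1)) = Mul(416, Rational(1, 124)) = Rational(104, 31) ≈ 3.3548)
Pow(Add(Function('f')(-15), P), Rational(1, 2)) = Pow(Add(Add(304, Pow(-15, 2), Mul(35, -15)), Rational(104, 31)), Rational(1, 2)) = Pow(Add(Add(304, 225, -525), Rational(104, 31)), Rational(1, 2)) = Pow(Add(4, Rational(104, 31)), Rational(1, 2)) = Pow(Rational(228, 31), Rational(1, 2)) = Mul(Rational(2, 31), Pow(1767, Rational(1, 2)))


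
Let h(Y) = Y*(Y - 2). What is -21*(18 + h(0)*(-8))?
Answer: -378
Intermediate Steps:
h(Y) = Y*(-2 + Y)
-21*(18 + h(0)*(-8)) = -21*(18 + (0*(-2 + 0))*(-8)) = -21*(18 + (0*(-2))*(-8)) = -21*(18 + 0*(-8)) = -21*(18 + 0) = -21*18 = -378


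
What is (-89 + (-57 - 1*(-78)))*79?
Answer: -5372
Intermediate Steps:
(-89 + (-57 - 1*(-78)))*79 = (-89 + (-57 + 78))*79 = (-89 + 21)*79 = -68*79 = -5372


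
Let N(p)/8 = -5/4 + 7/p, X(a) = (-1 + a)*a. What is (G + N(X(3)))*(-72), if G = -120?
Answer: 8688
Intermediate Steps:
X(a) = a*(-1 + a)
N(p) = -10 + 56/p (N(p) = 8*(-5/4 + 7/p) = -10 + 56/p)
(G + N(X(3)))*(-72) = (-120 + (-10 + 56/((3*(-1 + 3)))))*(-72) = (-120 + (-10 + 56/((3*2))))*(-72) = (-120 + (-10 + 56/6))*(-72) = (-120 + (-10 + 56*(⅙)))*(-72) = (-120 + (-10 + 28/3))*(-72) = (-120 - ⅔)*(-72) = -362/3*(-72) = 8688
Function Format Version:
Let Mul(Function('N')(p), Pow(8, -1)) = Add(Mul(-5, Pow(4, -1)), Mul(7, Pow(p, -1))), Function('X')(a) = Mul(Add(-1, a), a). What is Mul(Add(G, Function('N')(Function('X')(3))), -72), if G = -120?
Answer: 8688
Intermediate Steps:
Function('X')(a) = Mul(a, Add(-1, a))
Function('N')(p) = Add(-10, Mul(56, Pow(p, -1))) (Function('N')(p) = Mul(8, Add(Mul(-5, Pow(4, -1)), Mul(7, Pow(p, -1)))) = Mul(8, Add(Mul(-5, Rational(1, 4)), Mul(7, Pow(p, -1)))) = Mul(8, Add(Rational(-5, 4), Mul(7, Pow(p, -1)))) = Add(-10, Mul(56, Pow(p, -1))))
Mul(Add(G, Function('N')(Function('X')(3))), -72) = Mul(Add(-120, Add(-10, Mul(56, Pow(Mul(3, Add(-1, 3)), -1)))), -72) = Mul(Add(-120, Add(-10, Mul(56, Pow(Mul(3, 2), -1)))), -72) = Mul(Add(-120, Add(-10, Mul(56, Pow(6, -1)))), -72) = Mul(Add(-120, Add(-10, Mul(56, Rational(1, 6)))), -72) = Mul(Add(-120, Add(-10, Rational(28, 3))), -72) = Mul(Add(-120, Rational(-2, 3)), -72) = Mul(Rational(-362, 3), -72) = 8688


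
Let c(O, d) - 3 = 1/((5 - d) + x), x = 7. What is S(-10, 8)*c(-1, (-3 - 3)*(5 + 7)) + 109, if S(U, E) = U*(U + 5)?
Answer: 10903/42 ≈ 259.60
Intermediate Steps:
S(U, E) = U*(5 + U)
c(O, d) = 3 + 1/(12 - d) (c(O, d) = 3 + 1/((5 - d) + 7) = 3 + 1/(12 - d))
S(-10, 8)*c(-1, (-3 - 3)*(5 + 7)) + 109 = (-10*(5 - 10))*((37 - 3*(-3 - 3)*(5 + 7))/(12 - (-3 - 3)*(5 + 7))) + 109 = (-10*(-5))*((37 - (-18)*12)/(12 - (-6)*12)) + 109 = 50*((37 - 3*(-72))/(12 - 1*(-72))) + 109 = 50*((37 + 216)/(12 + 72)) + 109 = 50*(253/84) + 109 = 6325/42 + 109 = 10903/42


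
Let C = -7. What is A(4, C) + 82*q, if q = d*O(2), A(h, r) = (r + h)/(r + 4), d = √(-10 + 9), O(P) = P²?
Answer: 1 + 328*I ≈ 1.0 + 328.0*I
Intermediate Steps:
d = I (d = √(-1) = I ≈ 1.0*I)
A(h, r) = (h + r)/(4 + r)
q = 4*I (q = I*2² = I*4 = 4*I ≈ 4.0*I)
A(4, C) + 82*q = (4 - 7)/(4 - 7) + 82*(4*I) = -3/(-3) + 328*I = -⅓*(-3) + 328*I = 1 + 328*I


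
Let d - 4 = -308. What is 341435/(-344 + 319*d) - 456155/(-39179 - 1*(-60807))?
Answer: -2588878039/105241848 ≈ -24.599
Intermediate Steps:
d = -304 (d = 4 - 308 = -304)
341435/(-344 + 319*d) - 456155/(-39179 - 1*(-60807)) = 341435/(-344 + 319*(-304)) - 456155/(-39179 - 1*(-60807)) = 341435/(-344 - 96976) - 456155/(-39179 + 60807) = 341435/(-97320) - 456155/21628 = 341435*(-1/97320) - 456155*1/21628 = -68287/19464 - 456155/21628 = -2588878039/105241848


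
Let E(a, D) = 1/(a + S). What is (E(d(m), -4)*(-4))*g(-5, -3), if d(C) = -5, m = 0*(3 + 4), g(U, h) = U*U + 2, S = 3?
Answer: 54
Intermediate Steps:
g(U, h) = 2 + U² (g(U, h) = U² + 2 = 2 + U²)
m = 0 (m = 0*7 = 0)
E(a, D) = 1/(3 + a) (E(a, D) = 1/(a + 3) = 1/(3 + a))
(E(d(m), -4)*(-4))*g(-5, -3) = (-4/(3 - 5))*(2 + (-5)²) = (-4/(-2))*(2 + 25) = -½*(-4)*27 = 2*27 = 54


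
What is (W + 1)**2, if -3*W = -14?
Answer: 289/9 ≈ 32.111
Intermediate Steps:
W = 14/3 (W = -1/3*(-14) = 14/3 ≈ 4.6667)
(W + 1)**2 = (14/3 + 1)**2 = (17/3)**2 = 289/9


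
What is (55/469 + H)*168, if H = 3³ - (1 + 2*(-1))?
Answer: 316488/67 ≈ 4723.7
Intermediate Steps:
H = 28 (H = 27 - (1 - 2) = 27 - 1*(-1) = 27 + 1 = 28)
(55/469 + H)*168 = (55/469 + 28)*168 = (13187/469)*168 = 316488/67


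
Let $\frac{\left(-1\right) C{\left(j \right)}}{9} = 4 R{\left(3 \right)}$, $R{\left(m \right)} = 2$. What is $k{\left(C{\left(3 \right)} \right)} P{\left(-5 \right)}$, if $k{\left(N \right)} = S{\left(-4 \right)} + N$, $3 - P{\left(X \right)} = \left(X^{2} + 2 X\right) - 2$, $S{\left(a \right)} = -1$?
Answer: $730$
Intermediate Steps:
$P{\left(X \right)} = 5 - X^{2} - 2 X$ ($P{\left(X \right)} = 3 - \left(\left(X^{2} + 2 X\right) - 2\right) = 3 - \left(-2 + X^{2} + 2 X\right) = 5 - X^{2} - 2 X$)
$C{\left(j \right)} = -72$ ($C{\left(j \right)} = - 9 \cdot 4 \cdot 2 = \left(-9\right) 8 = -72$)
$k{\left(N \right)} = -1 + N$
$k{\left(C{\left(3 \right)} \right)} P{\left(-5 \right)} = \left(-1 - 72\right) \left(5 - \left(-5\right)^{2} - -10\right) = - 73 \left(5 - 25 + 10\right) = \left(-73\right) \left(-10\right) = 730$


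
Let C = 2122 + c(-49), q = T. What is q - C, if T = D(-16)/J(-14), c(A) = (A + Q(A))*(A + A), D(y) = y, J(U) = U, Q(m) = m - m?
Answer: -48460/7 ≈ -6922.9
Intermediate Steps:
Q(m) = 0
c(A) = 2*A**2 (c(A) = (A + 0)*(A + A) = A*(2*A) = 2*A**2)
T = 8/7 (T = -16/(-14) = -16*(-1/14) = 8/7 ≈ 1.1429)
q = 8/7 ≈ 1.1429
C = 6924 (C = 2122 + 2*(-49)**2 = 2122 + 2*2401 = 2122 + 4802 = 6924)
q - C = 8/7 - 1*6924 = 8/7 - 6924 = -48460/7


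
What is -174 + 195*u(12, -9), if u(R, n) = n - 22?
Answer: -6219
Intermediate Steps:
u(R, n) = -22 + n
-174 + 195*u(12, -9) = -174 + 195*(-22 - 9) = -174 + 195*(-31) = -174 - 6045 = -6219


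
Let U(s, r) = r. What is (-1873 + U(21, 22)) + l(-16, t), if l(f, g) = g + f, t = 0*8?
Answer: -1867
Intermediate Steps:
t = 0
l(f, g) = f + g
(-1873 + U(21, 22)) + l(-16, t) = (-1873 + 22) + (-16 + 0) = -1851 - 16 = -1867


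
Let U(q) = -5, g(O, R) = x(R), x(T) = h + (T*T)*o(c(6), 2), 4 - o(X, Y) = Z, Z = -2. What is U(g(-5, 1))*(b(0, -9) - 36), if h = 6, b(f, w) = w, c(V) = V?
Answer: 225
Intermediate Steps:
o(X, Y) = 6 (o(X, Y) = 4 - 1*(-2) = 4 + 2 = 6)
x(T) = 6 + 6*T**2 (x(T) = 6 + (T*T)*6 = 6 + T**2*6 = 6 + 6*T**2)
g(O, R) = 6 + 6*R**2
U(g(-5, 1))*(b(0, -9) - 36) = -5*(-9 - 36) = -5*(-45) = 225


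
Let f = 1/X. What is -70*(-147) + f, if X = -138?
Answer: 1420019/138 ≈ 10290.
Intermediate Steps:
f = -1/138 (f = 1/(-138) = -1/138 ≈ -0.0072464)
-70*(-147) + f = -70*(-147) - 1/138 = 10290 - 1/138 = 1420019/138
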